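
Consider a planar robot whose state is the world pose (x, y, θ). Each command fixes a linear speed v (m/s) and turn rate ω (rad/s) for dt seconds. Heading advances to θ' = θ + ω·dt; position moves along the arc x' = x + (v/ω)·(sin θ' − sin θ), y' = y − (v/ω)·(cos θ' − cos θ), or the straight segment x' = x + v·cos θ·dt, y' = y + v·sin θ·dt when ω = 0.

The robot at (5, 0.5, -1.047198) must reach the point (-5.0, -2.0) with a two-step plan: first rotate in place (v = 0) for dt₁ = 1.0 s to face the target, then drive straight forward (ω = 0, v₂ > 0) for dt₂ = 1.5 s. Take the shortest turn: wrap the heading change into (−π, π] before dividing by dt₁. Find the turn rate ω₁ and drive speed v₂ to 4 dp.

ω₁ = -1.8494, v₂ = 6.8718

heading to target = atan2(-2−0.5, -5−5) = -2.8966
Δθ = wrap(-2.8966 − -1.0472) = -1.8494; ω₁ = Δθ/dt₁ = -1.8494
distance = √((-5−5)² + (-2−0.5)²) = 10.3078; v₂ = distance/dt₂ = 6.8718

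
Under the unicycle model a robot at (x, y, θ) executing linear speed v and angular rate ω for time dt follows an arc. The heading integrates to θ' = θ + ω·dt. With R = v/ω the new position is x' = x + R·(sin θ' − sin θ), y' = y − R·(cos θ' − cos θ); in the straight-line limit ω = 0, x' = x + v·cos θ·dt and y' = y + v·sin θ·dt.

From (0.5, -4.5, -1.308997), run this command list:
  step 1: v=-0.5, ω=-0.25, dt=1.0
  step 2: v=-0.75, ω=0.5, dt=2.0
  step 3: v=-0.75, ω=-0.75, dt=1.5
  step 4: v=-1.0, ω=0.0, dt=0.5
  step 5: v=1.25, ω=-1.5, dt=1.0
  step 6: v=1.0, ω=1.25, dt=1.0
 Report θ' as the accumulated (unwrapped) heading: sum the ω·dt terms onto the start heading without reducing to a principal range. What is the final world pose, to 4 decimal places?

(-2.3242, -2.5479, -1.9340)

step 1: θ'=-1.5590 (R=2.0000) → pose (0.4320, -4.0060, -1.5590)
step 2: θ'=-0.5590 (R=-1.5000) → pose (-0.2724, -2.7520, -0.5590)
step 3: θ'=-1.6840 (R=1.0000) → pose (-0.7357, -1.7912, -1.6840)
step 4: θ'=-1.6840 (straight) → pose (-0.6792, -1.2944, -1.6840)
step 5: θ'=-3.1840 (R=-0.8333) → pose (-1.5425, -2.0329, -3.1840)
step 6: θ'=-1.9340 (R=0.8000) → pose (-2.3242, -2.5479, -1.9340)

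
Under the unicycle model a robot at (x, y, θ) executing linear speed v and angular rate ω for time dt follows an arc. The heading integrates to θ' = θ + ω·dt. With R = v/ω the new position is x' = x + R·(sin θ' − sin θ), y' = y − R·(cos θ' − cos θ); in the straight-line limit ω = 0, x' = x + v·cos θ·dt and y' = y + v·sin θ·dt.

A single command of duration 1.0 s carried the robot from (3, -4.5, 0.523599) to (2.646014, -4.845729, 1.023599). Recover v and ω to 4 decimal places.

v = -0.5000, ω = 0.5000

Δθ = 1.023599 − 0.523599 = 0.500000
ω = Δθ/dt = 0.500000/1.0 = 0.5000
R = Δx/(sin θ' − sin θ) = -1.0000
v = R·ω = -1.0000·0.5000 = -0.5000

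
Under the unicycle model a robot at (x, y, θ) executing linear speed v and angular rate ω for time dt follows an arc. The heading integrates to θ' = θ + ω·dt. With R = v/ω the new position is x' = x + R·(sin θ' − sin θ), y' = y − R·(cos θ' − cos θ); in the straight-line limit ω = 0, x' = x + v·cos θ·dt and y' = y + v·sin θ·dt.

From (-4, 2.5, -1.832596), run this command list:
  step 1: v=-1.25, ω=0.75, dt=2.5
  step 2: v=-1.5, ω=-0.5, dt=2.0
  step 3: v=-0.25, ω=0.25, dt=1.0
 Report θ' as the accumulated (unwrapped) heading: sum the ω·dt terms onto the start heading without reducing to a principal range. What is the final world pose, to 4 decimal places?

step 1: θ'=0.0424 (R=-1.6667) → pose (-5.6805, 4.5965, 0.0424)
step 2: θ'=-0.9576 (R=3.0000) → pose (-8.2611, 5.8674, -0.9576)
step 3: θ'=-0.7076 (R=-1.0000) → pose (-8.4289, 6.0518, -0.7076)

(-8.4289, 6.0518, -0.7076)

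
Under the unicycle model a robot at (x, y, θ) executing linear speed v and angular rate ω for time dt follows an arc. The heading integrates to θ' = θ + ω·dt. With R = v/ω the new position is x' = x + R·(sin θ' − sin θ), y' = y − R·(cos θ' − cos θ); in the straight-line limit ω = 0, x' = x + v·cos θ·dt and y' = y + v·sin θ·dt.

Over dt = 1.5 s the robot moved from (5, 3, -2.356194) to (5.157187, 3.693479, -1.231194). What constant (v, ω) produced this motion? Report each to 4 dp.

Δθ = -1.231194 − -2.356194 = 1.125000
ω = Δθ/dt = 1.125000/1.5 = 0.7500
R = −Δy/(cos θ' − cos θ) = -0.6667
v = R·ω = -0.6667·0.7500 = -0.5000

v = -0.5000, ω = 0.7500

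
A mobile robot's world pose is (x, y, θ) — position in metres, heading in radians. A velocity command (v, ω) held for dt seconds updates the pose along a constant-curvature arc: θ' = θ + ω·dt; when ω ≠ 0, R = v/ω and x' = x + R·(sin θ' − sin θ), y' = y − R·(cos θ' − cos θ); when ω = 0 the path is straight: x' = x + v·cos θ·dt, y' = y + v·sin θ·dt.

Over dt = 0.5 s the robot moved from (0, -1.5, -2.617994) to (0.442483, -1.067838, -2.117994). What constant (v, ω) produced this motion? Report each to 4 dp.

Δθ = -2.117994 − -2.617994 = 0.500000
ω = Δθ/dt = 0.500000/0.5 = 1.0000
R = Δx/(sin θ' − sin θ) = -1.2500
v = R·ω = -1.2500·1.0000 = -1.2500

v = -1.2500, ω = 1.0000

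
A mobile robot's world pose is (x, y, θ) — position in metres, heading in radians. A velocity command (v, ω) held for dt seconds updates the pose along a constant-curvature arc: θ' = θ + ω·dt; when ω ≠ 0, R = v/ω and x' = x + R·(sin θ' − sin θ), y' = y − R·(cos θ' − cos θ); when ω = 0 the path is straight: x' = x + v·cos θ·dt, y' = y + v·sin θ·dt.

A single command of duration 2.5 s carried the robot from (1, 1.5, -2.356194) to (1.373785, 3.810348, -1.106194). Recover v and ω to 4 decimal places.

Δθ = -1.106194 − -2.356194 = 1.250000
ω = Δθ/dt = 1.250000/2.5 = 0.5000
R = −Δy/(cos θ' − cos θ) = -2.0000
v = R·ω = -2.0000·0.5000 = -1.0000

v = -1.0000, ω = 0.5000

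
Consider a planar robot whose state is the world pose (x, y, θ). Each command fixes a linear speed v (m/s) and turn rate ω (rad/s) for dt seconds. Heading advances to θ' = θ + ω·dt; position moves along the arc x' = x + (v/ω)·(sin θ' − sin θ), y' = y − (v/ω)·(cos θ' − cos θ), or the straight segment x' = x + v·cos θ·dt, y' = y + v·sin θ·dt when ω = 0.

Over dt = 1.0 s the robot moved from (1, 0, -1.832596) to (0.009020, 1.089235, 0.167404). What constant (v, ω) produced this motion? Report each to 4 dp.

Δθ = 0.167404 − -1.832596 = 2.000000
ω = Δθ/dt = 2.000000/1.0 = 2.0000
R = −Δy/(cos θ' − cos θ) = -0.8750
v = R·ω = -0.8750·2.0000 = -1.7500

v = -1.7500, ω = 2.0000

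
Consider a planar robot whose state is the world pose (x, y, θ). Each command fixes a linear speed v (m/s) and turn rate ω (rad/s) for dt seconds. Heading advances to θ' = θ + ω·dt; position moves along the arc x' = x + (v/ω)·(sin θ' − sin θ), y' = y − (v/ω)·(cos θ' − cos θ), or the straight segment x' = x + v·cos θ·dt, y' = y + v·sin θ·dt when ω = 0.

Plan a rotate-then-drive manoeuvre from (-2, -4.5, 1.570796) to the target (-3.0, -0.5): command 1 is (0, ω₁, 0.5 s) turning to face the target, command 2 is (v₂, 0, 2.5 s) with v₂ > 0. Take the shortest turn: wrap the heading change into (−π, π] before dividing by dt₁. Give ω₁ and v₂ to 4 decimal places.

heading to target = atan2(-0.5−-4.5, -3−-2) = 1.8158
Δθ = wrap(1.8158 − 1.5708) = 0.2450; ω₁ = Δθ/dt₁ = 0.4900
distance = √((-3−-2)² + (-0.5−-4.5)²) = 4.1231; v₂ = distance/dt₂ = 1.6492

ω₁ = 0.4900, v₂ = 1.6492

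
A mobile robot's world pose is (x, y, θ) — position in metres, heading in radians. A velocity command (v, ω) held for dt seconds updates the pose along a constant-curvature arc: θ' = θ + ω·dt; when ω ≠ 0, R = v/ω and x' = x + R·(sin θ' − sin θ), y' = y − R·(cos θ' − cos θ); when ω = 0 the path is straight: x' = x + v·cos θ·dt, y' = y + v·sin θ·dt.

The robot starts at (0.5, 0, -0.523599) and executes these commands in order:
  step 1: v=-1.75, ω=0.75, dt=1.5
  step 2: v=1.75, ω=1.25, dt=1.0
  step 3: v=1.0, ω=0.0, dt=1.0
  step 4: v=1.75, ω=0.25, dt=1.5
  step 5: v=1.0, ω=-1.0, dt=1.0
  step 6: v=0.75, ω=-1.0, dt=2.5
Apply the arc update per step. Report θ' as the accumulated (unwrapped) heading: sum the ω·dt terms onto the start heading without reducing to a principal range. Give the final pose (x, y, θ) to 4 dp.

(-1.6137, 5.6488, -1.2736)

step 1: θ'=0.6014 (R=-2.3333) → pose (-1.9869, -0.0968, 0.6014)
step 2: θ'=1.8514 (R=1.4000) → pose (-1.4337, 1.4453, 1.8514)
step 3: θ'=1.8514 (straight) → pose (-1.7107, 2.4062, 1.8514)
step 4: θ'=2.2264 (R=7.0000) → pose (-2.8881, 4.7351, 2.2264)
step 5: θ'=1.2264 (R=-1.0000) → pose (-3.0367, 5.6824, 1.2264)
step 6: θ'=-1.2736 (R=-0.7500) → pose (-1.6137, 5.6488, -1.2736)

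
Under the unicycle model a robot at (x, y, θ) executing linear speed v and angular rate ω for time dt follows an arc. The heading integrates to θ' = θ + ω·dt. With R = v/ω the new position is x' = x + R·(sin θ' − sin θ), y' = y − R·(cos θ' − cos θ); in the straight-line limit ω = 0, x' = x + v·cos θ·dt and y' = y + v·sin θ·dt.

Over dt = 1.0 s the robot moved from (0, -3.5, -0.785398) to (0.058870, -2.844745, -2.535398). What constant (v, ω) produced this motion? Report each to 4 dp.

Δθ = -2.535398 − -0.785398 = -1.750000
ω = Δθ/dt = -1.750000/1.0 = -1.7500
R = −Δy/(cos θ' − cos θ) = 0.4286
v = R·ω = 0.4286·-1.7500 = -0.7500

v = -0.7500, ω = -1.7500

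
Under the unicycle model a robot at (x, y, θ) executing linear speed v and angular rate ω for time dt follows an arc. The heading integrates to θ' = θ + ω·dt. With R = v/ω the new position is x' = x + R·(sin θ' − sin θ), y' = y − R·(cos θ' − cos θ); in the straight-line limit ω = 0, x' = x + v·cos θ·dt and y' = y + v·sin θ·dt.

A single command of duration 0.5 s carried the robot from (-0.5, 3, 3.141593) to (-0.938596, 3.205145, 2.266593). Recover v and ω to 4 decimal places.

Δθ = 2.266593 − 3.141593 = -0.875000
ω = Δθ/dt = -0.875000/0.5 = -1.7500
R = Δx/(sin θ' − sin θ) = -0.5714
v = R·ω = -0.5714·-1.7500 = 1.0000

v = 1.0000, ω = -1.7500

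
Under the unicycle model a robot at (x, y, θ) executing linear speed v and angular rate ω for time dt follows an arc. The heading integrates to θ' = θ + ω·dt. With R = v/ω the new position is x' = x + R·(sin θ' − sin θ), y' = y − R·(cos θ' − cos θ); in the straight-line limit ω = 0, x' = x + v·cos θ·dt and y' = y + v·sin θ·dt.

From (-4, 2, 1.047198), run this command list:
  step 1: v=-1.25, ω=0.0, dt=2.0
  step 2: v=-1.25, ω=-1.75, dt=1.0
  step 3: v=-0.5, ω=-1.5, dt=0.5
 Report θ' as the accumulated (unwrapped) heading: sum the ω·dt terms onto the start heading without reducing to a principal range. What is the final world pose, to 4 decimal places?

step 1: θ'=1.0472 (straight) → pose (-5.2500, -0.1651, 1.0472)
step 2: θ'=-0.7028 (R=0.7143) → pose (-6.3303, -0.3529, -0.7028)
step 3: θ'=-1.4528 (R=0.3333) → pose (-6.4458, -0.1378, -1.4528)

(-6.4458, -0.1378, -1.4528)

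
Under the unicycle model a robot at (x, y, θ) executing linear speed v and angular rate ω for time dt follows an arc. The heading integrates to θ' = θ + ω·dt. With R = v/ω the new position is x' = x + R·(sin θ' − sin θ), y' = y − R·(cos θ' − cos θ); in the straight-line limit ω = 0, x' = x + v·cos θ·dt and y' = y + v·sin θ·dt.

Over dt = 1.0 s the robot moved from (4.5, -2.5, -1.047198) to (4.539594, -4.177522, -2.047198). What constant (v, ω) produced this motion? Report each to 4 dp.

v = 1.7500, ω = -1.0000

Δθ = -2.047198 − -1.047198 = -1.000000
ω = Δθ/dt = -1.000000/1.0 = -1.0000
R = −Δy/(cos θ' − cos θ) = -1.7500
v = R·ω = -1.7500·-1.0000 = 1.7500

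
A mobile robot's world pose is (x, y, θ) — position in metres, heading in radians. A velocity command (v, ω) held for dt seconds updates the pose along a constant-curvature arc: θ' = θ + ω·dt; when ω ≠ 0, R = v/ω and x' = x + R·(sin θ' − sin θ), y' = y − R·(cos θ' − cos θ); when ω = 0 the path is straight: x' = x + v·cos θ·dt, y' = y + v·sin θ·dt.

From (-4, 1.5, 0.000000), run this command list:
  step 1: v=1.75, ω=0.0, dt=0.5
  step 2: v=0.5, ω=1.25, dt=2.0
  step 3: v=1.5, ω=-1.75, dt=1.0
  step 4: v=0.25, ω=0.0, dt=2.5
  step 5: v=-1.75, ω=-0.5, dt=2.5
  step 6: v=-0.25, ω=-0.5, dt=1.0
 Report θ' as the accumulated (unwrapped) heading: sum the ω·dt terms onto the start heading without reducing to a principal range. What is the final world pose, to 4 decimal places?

step 1: θ'=0.0000 (straight) → pose (-3.1250, 1.5000, 0.0000)
step 2: θ'=2.5000 (R=0.4000) → pose (-2.8856, 2.2205, 2.5000)
step 3: θ'=0.7500 (R=-0.8571) → pose (-2.9569, 3.5343, 0.7500)
step 4: θ'=0.7500 (straight) → pose (-2.4996, 3.9603, 0.7500)
step 5: θ'=-0.5000 (R=3.5000) → pose (-6.5633, 3.4497, -0.5000)
step 6: θ'=-1.0000 (R=0.5000) → pose (-6.7443, 3.6184, -1.0000)

(-6.7443, 3.6184, -1.0000)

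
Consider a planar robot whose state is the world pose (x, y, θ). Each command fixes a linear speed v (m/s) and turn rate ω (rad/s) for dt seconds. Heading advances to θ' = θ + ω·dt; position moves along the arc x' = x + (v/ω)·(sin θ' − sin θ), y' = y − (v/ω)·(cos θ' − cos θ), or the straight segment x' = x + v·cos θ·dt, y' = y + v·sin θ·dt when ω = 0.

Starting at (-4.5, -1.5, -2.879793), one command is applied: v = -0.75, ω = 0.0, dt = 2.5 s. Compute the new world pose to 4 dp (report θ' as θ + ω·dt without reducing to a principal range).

(-2.6889, -1.0147, -2.8798)

θ' = -2.8798 + 0.0·2.5 = -2.8798
ω = 0 → straight: x' = -4.5 + -0.75·cos(-2.8798)·2.5 = -2.6889
y' = -1.5 + -0.75·sin(-2.8798)·2.5 = -1.0147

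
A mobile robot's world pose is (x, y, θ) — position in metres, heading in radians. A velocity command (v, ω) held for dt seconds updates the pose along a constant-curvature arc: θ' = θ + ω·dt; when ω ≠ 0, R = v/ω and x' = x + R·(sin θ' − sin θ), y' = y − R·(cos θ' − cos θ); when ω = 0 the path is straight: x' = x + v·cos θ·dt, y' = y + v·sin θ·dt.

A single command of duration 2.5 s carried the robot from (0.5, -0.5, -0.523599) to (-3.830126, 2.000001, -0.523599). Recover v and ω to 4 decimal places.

Δθ = -0.523599 − -0.523599 = 0.000000
ω = Δθ/dt = 0.000000/2.5 = 0.0000
ω = 0 → v = (Δx·cos θ + Δy·sin θ)/dt = -2.0000

v = -2.0000, ω = 0.0000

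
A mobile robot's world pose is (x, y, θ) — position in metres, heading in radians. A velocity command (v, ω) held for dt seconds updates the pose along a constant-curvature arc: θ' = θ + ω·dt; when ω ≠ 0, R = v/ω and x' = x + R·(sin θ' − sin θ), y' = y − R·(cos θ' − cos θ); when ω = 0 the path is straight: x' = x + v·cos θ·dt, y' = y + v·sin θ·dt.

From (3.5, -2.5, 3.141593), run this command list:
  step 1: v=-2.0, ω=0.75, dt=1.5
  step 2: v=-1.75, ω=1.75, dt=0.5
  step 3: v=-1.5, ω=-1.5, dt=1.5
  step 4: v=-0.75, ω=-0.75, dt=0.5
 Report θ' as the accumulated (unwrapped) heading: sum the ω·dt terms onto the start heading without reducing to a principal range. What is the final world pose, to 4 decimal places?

step 1: θ'=4.2666 (R=-2.6667) → pose (5.9060, -0.9831, 4.2666)
step 2: θ'=5.1416 (R=-1.0000) → pose (5.9131, -0.1358, 5.1416)
step 3: θ'=2.8916 (R=1.0000) → pose (7.0698, 1.2492, 2.8916)
step 4: θ'=2.5166 (R=1.0000) → pose (7.4075, 1.0913, 2.5166)

(7.4075, 1.0913, 2.5166)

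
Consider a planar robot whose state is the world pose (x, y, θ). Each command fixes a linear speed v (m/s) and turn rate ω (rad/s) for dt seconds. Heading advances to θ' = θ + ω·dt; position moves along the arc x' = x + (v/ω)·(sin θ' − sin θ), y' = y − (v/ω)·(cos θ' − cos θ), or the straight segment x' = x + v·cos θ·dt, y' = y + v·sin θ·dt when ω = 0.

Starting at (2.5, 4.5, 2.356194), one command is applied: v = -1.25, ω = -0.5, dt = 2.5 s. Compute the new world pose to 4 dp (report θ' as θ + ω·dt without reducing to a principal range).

(2.9672, 1.6121, 1.1062)

θ' = 2.3562 + -0.5·2.5 = 1.1062
R = v/ω = -1.25/-0.5 = 2.5000
x' = 2.5 + 2.5000·(sin 1.1062 − sin 2.3562) = 2.9672
y' = 4.5 − 2.5000·(cos 1.1062 − cos 2.3562) = 1.6121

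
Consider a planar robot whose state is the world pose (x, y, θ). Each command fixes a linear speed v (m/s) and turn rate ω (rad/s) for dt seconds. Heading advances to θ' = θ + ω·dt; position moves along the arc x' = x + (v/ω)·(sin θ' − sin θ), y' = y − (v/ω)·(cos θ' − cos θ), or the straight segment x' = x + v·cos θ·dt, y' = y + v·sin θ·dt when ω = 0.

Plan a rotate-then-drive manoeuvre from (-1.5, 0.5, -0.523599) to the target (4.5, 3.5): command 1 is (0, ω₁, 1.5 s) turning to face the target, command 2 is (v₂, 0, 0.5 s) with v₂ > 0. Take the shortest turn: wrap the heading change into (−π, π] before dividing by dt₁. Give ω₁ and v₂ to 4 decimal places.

ω₁ = 0.6582, v₂ = 13.4164

heading to target = atan2(3.5−0.5, 4.5−-1.5) = 0.4636
Δθ = wrap(0.4636 − -0.5236) = 0.9872; ω₁ = Δθ/dt₁ = 0.6582
distance = √((4.5−-1.5)² + (3.5−0.5)²) = 6.7082; v₂ = distance/dt₂ = 13.4164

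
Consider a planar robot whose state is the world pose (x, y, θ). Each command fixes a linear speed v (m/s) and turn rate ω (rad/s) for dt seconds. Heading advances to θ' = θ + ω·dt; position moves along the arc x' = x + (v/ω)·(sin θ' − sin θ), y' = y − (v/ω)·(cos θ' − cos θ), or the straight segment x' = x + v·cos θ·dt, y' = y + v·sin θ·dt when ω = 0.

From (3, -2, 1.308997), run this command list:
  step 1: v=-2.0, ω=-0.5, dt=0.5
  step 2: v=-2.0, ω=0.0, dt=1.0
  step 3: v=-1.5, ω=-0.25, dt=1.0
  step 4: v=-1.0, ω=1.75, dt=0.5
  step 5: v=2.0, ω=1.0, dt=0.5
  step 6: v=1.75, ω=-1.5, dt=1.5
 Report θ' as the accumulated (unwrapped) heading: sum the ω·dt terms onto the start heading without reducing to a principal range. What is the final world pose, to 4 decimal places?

step 1: θ'=1.0590 (R=4.0000) → pose (2.6238, -2.9237, 1.0590)
step 2: θ'=1.0590 (straight) → pose (1.6443, -4.6674, 1.0590)
step 3: θ'=0.8090 (R=6.0000) → pose (0.7546, -5.8703, 0.8090)
step 4: θ'=1.6840 (R=-0.5714) → pose (0.6004, -6.3293, 1.6840)
step 5: θ'=2.1840 (R=2.0000) → pose (0.2488, -5.4042, 2.1840)
step 6: θ'=-0.0660 (R=-1.1667) → pose (1.2798, -3.5687, -0.0660)

(1.2798, -3.5687, -0.0660)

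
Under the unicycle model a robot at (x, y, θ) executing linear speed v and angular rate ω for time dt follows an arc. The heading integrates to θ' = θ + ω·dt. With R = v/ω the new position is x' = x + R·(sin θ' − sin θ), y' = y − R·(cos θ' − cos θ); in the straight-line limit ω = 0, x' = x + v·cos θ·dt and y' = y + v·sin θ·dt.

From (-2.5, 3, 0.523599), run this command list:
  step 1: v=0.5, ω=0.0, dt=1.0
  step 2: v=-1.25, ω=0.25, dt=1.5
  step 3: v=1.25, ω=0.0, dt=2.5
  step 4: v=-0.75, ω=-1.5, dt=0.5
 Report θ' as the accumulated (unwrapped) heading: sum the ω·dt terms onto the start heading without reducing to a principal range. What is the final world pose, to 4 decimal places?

(-1.8505, 4.2954, 0.1486)

step 1: θ'=0.5236 (straight) → pose (-2.0670, 3.2500, 0.5236)
step 2: θ'=0.8986 (R=-5.0000) → pose (-3.4793, 2.0334, 0.8986)
step 3: θ'=0.8986 (straight) → pose (-1.5333, 4.4786, 0.8986)
step 4: θ'=0.1486 (R=0.5000) → pose (-1.8505, 4.2954, 0.1486)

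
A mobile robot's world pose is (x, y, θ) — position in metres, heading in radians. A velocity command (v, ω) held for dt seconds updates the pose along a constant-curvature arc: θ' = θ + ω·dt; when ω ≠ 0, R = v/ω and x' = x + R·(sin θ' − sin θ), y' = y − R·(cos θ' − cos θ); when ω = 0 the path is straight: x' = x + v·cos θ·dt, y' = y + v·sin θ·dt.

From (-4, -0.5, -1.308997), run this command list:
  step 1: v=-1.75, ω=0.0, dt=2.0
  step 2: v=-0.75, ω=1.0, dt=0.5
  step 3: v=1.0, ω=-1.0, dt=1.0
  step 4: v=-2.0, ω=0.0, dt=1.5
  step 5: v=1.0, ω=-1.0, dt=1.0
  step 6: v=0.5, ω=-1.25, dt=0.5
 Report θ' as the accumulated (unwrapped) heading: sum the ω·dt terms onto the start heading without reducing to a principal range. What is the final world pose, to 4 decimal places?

(-5.0227, 4.4792, -3.4340)

step 1: θ'=-1.3090 (straight) → pose (-4.9059, 2.8807, -1.3090)
step 2: θ'=-0.8090 (R=-0.7500) → pose (-5.0876, 3.2043, -0.8090)
step 3: θ'=-1.8090 (R=-1.0000) → pose (-4.8394, 2.2781, -1.8090)
step 4: θ'=-1.8090 (straight) → pose (-4.1316, 5.1934, -1.8090)
step 5: θ'=-2.8090 (R=-1.0000) → pose (-4.7768, 4.4842, -2.8090)
step 6: θ'=-3.4340 (R=-0.4000) → pose (-5.0227, 4.4792, -3.4340)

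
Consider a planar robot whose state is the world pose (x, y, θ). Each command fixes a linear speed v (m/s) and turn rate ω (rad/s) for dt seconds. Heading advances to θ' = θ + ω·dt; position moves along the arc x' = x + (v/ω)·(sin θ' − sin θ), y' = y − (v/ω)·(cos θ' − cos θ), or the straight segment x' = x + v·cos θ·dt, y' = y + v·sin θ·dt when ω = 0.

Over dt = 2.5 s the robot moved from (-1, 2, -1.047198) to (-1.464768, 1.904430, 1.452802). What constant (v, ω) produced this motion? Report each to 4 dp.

Δθ = 1.452802 − -1.047198 = 2.500000
ω = Δθ/dt = 2.500000/2.5 = 1.0000
R = Δx/(sin θ' − sin θ) = -0.2500
v = R·ω = -0.2500·1.0000 = -0.2500

v = -0.2500, ω = 1.0000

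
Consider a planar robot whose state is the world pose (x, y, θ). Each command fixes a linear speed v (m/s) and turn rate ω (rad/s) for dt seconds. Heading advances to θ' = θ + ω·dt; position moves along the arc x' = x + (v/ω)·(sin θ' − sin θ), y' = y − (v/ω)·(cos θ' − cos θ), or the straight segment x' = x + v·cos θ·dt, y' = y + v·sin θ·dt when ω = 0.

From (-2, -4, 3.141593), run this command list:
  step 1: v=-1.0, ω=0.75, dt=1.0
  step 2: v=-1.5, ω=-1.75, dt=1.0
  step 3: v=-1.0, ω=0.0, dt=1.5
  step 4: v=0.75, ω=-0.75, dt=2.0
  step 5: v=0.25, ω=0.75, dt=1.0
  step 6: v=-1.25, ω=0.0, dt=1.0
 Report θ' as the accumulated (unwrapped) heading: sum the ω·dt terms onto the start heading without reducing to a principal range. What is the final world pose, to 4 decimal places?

step 1: θ'=3.8916 (R=-1.3333) → pose (-1.0911, -3.6423, 3.8916)
step 2: θ'=2.1416 (R=0.8571) → pose (0.2144, -3.8063, 2.1416)
step 3: θ'=2.1416 (straight) → pose (1.0248, -5.0685, 2.1416)
step 4: θ'=0.6416 (R=-1.0000) → pose (1.2678, -3.7271, 0.6416)
step 5: θ'=1.3916 (R=0.3333) → pose (1.3963, -3.5194, 1.3916)
step 6: θ'=1.3916 (straight) → pose (1.1735, -4.7494, 1.3916)

(1.1735, -4.7494, 1.3916)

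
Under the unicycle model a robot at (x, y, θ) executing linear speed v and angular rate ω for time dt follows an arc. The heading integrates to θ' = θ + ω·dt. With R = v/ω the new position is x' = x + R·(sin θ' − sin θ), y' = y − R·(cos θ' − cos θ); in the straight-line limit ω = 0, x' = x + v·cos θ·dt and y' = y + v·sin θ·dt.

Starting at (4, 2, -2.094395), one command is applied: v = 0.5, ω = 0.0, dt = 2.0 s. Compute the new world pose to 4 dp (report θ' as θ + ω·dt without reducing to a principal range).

θ' = -2.0944 + 0.0·2.0 = -2.0944
ω = 0 → straight: x' = 4 + 0.5·cos(-2.0944)·2.0 = 3.5000
y' = 2 + 0.5·sin(-2.0944)·2.0 = 1.1340

(3.5000, 1.1340, -2.0944)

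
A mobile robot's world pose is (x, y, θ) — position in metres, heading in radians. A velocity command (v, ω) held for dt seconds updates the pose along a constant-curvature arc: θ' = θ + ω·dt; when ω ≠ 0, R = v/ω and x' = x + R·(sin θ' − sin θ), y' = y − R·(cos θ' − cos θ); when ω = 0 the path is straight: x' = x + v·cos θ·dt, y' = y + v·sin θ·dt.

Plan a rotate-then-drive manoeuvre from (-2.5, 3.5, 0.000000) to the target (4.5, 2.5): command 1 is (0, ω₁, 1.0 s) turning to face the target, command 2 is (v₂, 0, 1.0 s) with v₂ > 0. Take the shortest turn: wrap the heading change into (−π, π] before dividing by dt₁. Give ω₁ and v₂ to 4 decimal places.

ω₁ = -0.1419, v₂ = 7.0711

heading to target = atan2(2.5−3.5, 4.5−-2.5) = -0.1419
Δθ = wrap(-0.1419 − 0.0000) = -0.1419; ω₁ = Δθ/dt₁ = -0.1419
distance = √((4.5−-2.5)² + (2.5−3.5)²) = 7.0711; v₂ = distance/dt₂ = 7.0711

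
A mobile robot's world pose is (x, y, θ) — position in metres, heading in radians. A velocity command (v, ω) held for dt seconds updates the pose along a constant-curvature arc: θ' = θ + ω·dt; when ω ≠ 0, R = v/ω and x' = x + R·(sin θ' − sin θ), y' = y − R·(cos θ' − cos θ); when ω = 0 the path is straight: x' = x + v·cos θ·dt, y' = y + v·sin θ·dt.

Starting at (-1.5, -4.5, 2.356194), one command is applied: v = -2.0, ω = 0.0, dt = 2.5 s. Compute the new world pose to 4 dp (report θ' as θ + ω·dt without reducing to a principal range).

θ' = 2.3562 + 0.0·2.5 = 2.3562
ω = 0 → straight: x' = -1.5 + -2.0·cos(2.3562)·2.5 = 2.0355
y' = -4.5 + -2.0·sin(2.3562)·2.5 = -8.0355

(2.0355, -8.0355, 2.3562)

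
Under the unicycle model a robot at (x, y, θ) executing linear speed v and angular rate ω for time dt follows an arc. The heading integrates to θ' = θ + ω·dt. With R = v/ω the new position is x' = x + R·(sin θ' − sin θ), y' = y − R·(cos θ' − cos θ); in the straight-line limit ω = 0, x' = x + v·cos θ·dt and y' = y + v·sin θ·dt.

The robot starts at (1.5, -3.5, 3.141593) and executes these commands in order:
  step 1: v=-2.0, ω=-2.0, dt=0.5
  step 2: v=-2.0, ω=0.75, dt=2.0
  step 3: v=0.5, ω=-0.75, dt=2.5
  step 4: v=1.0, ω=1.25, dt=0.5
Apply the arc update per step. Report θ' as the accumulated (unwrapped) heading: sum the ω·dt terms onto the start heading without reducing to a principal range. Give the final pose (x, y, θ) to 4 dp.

step 1: θ'=2.1416 (R=1.0000) → pose (2.3415, -3.9597, 2.1416)
step 2: θ'=3.6416 (R=-2.6667) → pose (5.8639, -4.8591, 3.6416)
step 3: θ'=1.7666 (R=-0.6667) → pose (4.8903, -4.4038, 1.7666)
step 4: θ'=2.3916 (R=0.8000) → pose (4.6509, -3.9740, 2.3916)

(4.6509, -3.9740, 2.3916)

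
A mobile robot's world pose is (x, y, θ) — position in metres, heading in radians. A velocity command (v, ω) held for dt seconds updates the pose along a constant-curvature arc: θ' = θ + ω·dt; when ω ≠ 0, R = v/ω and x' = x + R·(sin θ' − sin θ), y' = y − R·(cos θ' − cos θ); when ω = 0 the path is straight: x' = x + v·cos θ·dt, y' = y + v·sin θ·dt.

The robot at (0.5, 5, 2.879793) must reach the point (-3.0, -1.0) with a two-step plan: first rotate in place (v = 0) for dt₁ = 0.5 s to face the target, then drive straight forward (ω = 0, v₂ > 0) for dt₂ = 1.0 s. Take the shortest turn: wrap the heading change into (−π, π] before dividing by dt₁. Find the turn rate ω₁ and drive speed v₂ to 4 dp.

heading to target = atan2(-1−5, -3−0.5) = -2.0989
Δθ = wrap(-2.0989 − 2.8798) = 1.3045; ω₁ = Δθ/dt₁ = 2.6090
distance = √((-3−0.5)² + (-1−5)²) = 6.9462; v₂ = distance/dt₂ = 6.9462

ω₁ = 2.6090, v₂ = 6.9462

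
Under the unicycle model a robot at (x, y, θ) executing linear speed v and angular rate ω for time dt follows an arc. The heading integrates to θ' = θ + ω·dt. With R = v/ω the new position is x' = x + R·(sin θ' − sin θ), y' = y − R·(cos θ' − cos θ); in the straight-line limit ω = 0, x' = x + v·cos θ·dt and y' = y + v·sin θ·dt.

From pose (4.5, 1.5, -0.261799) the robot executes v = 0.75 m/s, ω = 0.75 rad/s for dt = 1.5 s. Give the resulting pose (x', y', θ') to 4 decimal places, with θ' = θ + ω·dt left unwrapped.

θ' = -0.2618 + 0.75·1.5 = 0.8632
R = v/ω = 0.75/0.75 = 1.0000
x' = 4.5 + 1.0000·(sin 0.8632 − sin -0.2618) = 5.5187
y' = 1.5 − 1.0000·(cos 0.8632 − cos -0.2618) = 1.8159

(5.5187, 1.8159, 0.8632)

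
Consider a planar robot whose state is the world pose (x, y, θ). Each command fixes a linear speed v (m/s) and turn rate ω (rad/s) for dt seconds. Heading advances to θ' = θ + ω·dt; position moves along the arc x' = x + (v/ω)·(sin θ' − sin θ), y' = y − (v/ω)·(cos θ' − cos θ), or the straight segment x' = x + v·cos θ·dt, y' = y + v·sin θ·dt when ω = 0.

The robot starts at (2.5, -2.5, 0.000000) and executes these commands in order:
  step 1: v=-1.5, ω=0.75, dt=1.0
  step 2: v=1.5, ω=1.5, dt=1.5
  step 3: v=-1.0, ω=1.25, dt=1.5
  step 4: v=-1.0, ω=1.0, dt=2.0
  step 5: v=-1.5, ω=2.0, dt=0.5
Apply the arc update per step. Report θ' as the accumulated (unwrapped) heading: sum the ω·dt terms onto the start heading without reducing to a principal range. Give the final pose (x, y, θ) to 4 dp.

step 1: θ'=0.7500 (R=-2.0000) → pose (1.1367, -3.0366, 0.7500)
step 2: θ'=3.0000 (R=1.0000) → pose (0.5962, -1.3149, 3.0000)
step 3: θ'=4.8750 (R=-0.8000) → pose (1.4985, -0.3934, 4.8750)
step 4: θ'=6.8750 (R=-1.0000) → pose (-0.0461, 0.2746, 6.8750)
step 5: θ'=7.8750 (R=-0.7500) → pose (-0.3776, -0.3636, 7.8750)

(-0.3776, -0.3636, 7.8750)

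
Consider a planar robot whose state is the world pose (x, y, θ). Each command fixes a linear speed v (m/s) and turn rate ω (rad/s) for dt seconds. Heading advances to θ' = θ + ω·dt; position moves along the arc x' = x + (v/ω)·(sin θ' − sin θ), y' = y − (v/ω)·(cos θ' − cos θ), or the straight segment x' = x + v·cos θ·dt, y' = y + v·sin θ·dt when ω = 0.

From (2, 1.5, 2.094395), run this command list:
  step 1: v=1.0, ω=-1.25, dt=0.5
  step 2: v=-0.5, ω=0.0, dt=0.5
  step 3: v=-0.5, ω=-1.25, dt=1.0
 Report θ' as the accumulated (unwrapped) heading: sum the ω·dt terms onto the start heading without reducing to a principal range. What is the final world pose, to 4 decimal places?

(1.5607, 1.3823, 0.2194)

step 1: θ'=1.4694 (R=-0.8000) → pose (1.8969, 1.9810, 1.4694)
step 2: θ'=1.4694 (straight) → pose (1.8716, 1.7323, 1.4694)
step 3: θ'=0.2194 (R=0.4000) → pose (1.5607, 1.3823, 0.2194)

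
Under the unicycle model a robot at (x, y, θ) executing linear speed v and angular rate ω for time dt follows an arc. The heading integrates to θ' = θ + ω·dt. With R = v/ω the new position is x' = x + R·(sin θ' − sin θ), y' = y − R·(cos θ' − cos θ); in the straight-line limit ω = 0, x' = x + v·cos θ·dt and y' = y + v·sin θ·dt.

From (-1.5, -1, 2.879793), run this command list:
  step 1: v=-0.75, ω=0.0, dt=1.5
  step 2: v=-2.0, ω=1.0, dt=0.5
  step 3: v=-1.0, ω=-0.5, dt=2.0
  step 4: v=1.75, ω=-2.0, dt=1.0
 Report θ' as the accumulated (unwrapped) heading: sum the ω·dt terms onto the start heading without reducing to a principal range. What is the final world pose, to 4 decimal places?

step 1: θ'=2.8798 (straight) → pose (-0.4133, -1.2912, 2.8798)
step 2: θ'=3.3798 (R=-2.0000) → pose (0.5762, -1.3028, 3.3798)
step 3: θ'=2.3798 (R=2.0000) → pose (2.4286, -1.7992, 2.3798)
step 4: θ'=0.3798 (R=-0.8750) → pose (2.7081, -0.3534, 0.3798)

(2.7081, -0.3534, 0.3798)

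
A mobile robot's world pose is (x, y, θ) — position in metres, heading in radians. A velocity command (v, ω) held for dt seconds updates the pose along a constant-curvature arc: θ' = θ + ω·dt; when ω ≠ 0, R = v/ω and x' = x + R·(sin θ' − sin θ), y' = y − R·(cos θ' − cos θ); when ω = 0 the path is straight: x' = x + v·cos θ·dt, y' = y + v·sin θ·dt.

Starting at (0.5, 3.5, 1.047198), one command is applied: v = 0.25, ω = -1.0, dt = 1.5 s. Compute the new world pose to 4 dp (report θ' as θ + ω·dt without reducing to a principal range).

(0.8259, 3.5998, -0.4528)

θ' = 1.0472 + -1.0·1.5 = -0.4528
R = v/ω = 0.25/-1.0 = -0.2500
x' = 0.5 + -0.2500·(sin -0.4528 − sin 1.0472) = 0.8259
y' = 3.5 − -0.2500·(cos -0.4528 − cos 1.0472) = 3.5998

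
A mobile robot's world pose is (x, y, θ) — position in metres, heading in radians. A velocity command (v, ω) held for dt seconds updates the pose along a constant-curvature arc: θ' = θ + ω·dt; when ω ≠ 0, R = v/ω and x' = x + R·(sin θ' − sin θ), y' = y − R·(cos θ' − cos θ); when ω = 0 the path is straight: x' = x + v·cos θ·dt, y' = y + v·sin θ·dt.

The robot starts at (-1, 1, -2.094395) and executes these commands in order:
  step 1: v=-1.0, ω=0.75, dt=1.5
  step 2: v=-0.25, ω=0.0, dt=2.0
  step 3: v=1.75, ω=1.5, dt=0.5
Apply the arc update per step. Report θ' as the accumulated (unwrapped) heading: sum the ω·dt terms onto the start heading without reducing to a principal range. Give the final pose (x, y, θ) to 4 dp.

step 1: θ'=-0.9694 (R=-1.3333) → pose (-1.0553, 2.4211, -0.9694)
step 2: θ'=-0.9694 (straight) → pose (-1.3382, 2.8333, -0.9694)
step 3: θ'=-0.2194 (R=1.1667) → pose (-0.6302, 2.3547, -0.2194)

(-0.6302, 2.3547, -0.2194)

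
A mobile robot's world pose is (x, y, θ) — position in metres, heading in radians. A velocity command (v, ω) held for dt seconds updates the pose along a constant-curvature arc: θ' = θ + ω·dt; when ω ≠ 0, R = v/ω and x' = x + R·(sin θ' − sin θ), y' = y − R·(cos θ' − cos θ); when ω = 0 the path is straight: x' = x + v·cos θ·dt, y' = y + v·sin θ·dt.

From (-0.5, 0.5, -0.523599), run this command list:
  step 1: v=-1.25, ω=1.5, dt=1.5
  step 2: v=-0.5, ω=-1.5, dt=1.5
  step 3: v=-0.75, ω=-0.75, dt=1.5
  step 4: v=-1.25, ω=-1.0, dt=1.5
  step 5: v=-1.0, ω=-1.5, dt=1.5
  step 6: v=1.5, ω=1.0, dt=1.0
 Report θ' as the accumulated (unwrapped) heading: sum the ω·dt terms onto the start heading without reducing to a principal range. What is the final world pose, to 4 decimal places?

step 1: θ'=1.7264 (R=-0.8333) → pose (-1.7399, -0.3508, 1.7264)
step 2: θ'=-0.5236 (R=0.3333) → pose (-2.2359, -0.6912, -0.5236)
step 3: θ'=-1.6486 (R=1.0000) → pose (-2.7329, 0.2526, -1.6486)
step 4: θ'=-3.1486 (R=1.2500) → pose (-1.4779, 1.4054, -3.1486)
step 5: θ'=-5.3986 (R=0.6667) → pose (-0.9668, 0.3163, -5.3986)
step 6: θ'=-4.3986 (R=1.5000) → pose (-0.7005, 1.7297, -4.3986)

(-0.7005, 1.7297, -4.3986)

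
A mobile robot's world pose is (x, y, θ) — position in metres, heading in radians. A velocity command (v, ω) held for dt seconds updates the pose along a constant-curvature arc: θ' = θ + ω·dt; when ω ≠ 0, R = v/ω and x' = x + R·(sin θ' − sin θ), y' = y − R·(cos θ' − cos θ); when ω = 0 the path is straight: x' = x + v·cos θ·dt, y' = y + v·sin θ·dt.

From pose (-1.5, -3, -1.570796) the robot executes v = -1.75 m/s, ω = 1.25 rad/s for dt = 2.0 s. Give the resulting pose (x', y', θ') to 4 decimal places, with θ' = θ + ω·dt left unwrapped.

(-4.0216, -2.1621, 0.9292)

θ' = -1.5708 + 1.25·2.0 = 0.9292
R = v/ω = -1.75/1.25 = -1.4000
x' = -1.5 + -1.4000·(sin 0.9292 − sin -1.5708) = -4.0216
y' = -3 − -1.4000·(cos 0.9292 − cos -1.5708) = -2.1621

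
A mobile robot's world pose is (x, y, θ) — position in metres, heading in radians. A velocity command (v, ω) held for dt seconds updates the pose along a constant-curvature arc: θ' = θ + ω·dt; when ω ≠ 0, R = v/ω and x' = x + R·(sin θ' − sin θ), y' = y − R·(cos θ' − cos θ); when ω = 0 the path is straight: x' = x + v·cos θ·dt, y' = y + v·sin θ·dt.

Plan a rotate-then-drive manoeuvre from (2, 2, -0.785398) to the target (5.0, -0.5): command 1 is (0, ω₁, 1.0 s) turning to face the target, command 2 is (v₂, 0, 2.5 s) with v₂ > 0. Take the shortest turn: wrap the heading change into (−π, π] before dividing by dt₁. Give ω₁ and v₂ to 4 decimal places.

heading to target = atan2(-0.5−2, 5−2) = -0.6947
Δθ = wrap(-0.6947 − -0.7854) = 0.0907; ω₁ = Δθ/dt₁ = 0.0907
distance = √((5−2)² + (-0.5−2)²) = 3.9051; v₂ = distance/dt₂ = 1.5620

ω₁ = 0.0907, v₂ = 1.5620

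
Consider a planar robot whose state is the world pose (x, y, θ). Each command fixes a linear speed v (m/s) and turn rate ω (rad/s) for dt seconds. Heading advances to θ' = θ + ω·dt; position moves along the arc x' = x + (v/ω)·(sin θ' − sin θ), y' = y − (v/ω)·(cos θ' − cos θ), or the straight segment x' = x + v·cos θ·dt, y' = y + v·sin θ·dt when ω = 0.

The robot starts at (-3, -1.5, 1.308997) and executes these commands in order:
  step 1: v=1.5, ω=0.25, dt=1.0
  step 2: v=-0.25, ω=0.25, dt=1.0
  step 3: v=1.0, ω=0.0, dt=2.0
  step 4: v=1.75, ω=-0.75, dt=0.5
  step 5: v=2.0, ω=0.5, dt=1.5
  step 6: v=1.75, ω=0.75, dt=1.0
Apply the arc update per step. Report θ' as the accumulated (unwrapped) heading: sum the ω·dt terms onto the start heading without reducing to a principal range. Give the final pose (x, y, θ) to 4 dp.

step 1: θ'=1.5590 (R=6.0000) → pose (-2.7960, -0.0179, 1.5590)
step 2: θ'=1.8090 (R=-1.0000) → pose (-2.7678, -0.2656, 1.8090)
step 3: θ'=1.8090 (straight) → pose (-3.2397, 1.6779, 1.8090)
step 4: θ'=1.4340 (R=-2.3333) → pose (-3.2838, 2.5467, 1.4340)
step 5: θ'=2.1840 (R=4.0000) → pose (-3.9752, 5.3941, 2.1840)
step 6: θ'=2.9340 (R=2.3333) → pose (-5.4025, 6.3345, 2.9340)

(-5.4025, 6.3345, 2.9340)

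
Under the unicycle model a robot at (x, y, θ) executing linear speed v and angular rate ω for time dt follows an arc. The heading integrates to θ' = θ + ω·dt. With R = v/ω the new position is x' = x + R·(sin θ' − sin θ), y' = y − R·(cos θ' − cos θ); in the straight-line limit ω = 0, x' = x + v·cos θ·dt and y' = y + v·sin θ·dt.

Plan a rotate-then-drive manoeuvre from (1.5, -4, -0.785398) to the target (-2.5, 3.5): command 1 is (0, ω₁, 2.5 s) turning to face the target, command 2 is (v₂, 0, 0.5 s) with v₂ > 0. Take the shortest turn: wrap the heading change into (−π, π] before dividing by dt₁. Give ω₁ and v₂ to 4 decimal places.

ω₁ = 1.1385, v₂ = 17.0000

heading to target = atan2(3.5−-4, -2.5−1.5) = 2.0608
Δθ = wrap(2.0608 − -0.7854) = 2.8462; ω₁ = Δθ/dt₁ = 1.1385
distance = √((-2.5−1.5)² + (3.5−-4)²) = 8.5000; v₂ = distance/dt₂ = 17.0000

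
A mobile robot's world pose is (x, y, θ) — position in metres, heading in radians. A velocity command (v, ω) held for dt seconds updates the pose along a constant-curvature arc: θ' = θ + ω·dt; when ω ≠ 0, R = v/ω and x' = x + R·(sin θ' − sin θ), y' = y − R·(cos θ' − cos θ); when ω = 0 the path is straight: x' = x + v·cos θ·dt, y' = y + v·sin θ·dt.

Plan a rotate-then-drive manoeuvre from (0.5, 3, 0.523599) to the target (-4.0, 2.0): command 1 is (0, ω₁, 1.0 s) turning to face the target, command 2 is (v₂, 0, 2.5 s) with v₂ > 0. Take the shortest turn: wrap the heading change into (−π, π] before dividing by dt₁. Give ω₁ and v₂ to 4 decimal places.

heading to target = atan2(2−3, -4−0.5) = -2.9229
Δθ = wrap(-2.9229 − 0.5236) = 2.8367; ω₁ = Δθ/dt₁ = 2.8367
distance = √((-4−0.5)² + (2−3)²) = 4.6098; v₂ = distance/dt₂ = 1.8439

ω₁ = 2.8367, v₂ = 1.8439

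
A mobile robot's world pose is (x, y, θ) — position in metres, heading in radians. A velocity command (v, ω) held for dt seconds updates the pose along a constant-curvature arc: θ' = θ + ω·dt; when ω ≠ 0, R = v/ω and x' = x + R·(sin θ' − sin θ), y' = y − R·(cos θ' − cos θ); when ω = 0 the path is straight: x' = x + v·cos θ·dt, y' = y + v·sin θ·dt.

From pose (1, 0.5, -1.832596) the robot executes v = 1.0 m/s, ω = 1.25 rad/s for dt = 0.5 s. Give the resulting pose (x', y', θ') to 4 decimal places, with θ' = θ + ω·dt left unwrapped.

(1.0249, 0.0087, -1.2076)

θ' = -1.8326 + 1.25·0.5 = -1.2076
R = v/ω = 1.0/1.25 = 0.8000
x' = 1 + 0.8000·(sin -1.2076 − sin -1.8326) = 1.0249
y' = 0.5 − 0.8000·(cos -1.2076 − cos -1.8326) = 0.0087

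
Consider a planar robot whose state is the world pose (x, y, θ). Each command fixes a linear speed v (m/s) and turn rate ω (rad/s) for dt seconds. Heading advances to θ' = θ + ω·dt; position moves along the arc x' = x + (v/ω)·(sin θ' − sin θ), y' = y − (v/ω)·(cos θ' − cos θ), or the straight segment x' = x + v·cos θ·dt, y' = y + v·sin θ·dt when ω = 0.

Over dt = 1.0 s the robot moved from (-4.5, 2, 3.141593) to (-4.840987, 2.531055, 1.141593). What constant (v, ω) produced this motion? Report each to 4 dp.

Δθ = 1.141593 − 3.141593 = -2.000000
ω = Δθ/dt = -2.000000/1.0 = -2.0000
R = −Δy/(cos θ' − cos θ) = -0.3750
v = R·ω = -0.3750·-2.0000 = 0.7500

v = 0.7500, ω = -2.0000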